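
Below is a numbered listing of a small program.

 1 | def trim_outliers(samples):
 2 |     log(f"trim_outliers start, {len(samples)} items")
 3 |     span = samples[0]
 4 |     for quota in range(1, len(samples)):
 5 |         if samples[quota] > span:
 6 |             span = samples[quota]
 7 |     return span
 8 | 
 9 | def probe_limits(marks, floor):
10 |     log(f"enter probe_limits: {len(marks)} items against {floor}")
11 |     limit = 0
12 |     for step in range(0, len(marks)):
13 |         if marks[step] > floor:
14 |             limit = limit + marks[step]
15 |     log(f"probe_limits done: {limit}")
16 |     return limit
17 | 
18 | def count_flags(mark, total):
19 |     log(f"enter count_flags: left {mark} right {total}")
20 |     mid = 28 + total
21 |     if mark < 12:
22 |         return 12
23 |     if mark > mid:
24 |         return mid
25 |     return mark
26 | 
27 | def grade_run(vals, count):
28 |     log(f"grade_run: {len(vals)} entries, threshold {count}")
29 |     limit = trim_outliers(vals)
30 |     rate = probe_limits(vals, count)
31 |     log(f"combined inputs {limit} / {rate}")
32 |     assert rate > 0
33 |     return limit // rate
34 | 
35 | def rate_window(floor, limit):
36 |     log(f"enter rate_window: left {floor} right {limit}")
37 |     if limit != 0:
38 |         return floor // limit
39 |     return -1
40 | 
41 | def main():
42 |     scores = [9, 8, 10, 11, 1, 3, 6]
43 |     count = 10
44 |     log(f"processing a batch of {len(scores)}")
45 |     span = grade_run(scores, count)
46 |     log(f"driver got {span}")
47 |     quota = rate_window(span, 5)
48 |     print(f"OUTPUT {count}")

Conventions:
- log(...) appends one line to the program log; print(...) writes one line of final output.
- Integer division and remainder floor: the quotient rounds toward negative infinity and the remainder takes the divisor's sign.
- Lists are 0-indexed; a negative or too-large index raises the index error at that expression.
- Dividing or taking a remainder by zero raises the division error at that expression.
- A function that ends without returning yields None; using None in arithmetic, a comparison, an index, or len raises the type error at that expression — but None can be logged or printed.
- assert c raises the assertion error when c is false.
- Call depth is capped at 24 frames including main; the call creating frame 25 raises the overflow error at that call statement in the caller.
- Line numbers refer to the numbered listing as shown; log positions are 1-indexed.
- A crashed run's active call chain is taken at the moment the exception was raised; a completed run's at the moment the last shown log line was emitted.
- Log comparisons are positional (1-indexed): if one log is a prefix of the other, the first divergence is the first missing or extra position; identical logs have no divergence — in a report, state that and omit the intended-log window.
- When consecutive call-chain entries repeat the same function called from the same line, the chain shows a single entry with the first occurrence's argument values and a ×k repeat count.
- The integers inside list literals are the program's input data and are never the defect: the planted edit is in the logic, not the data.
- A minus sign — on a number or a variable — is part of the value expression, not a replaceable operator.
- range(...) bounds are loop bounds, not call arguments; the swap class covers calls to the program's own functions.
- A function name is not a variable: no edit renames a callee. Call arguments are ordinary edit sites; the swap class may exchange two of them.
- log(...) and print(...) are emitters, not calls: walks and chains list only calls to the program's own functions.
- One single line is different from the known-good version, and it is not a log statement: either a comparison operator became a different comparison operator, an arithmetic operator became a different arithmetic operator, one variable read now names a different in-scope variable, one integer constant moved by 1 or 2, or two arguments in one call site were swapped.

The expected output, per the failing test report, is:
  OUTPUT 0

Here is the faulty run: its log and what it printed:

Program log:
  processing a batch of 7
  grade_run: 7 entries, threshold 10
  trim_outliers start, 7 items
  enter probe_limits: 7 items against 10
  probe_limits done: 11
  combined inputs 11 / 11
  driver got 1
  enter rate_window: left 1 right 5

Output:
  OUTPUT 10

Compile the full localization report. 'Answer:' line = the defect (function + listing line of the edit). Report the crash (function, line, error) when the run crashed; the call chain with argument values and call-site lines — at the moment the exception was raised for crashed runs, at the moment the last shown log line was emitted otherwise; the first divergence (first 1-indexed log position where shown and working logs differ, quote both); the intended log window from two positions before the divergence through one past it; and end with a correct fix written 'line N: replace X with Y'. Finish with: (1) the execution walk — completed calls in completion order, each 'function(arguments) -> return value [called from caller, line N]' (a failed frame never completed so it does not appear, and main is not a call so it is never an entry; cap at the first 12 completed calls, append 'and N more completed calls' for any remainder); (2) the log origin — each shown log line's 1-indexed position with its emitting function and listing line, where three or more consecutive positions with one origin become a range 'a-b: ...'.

Answer: the defect is in main at line 48.
Key observation: No log line changed; the fault shows up purely in the output.
Call chain: main -> rate_window(1, 5) (called at line 47).
First divergence: none — the logs agree in full.
Execution walk:
  trim_outliers([9, 8, 10, 11, 1, 3, 6]) -> 11  [called from grade_run, line 29]
  probe_limits([9, 8, 10, 11, 1, 3, 6], 10) -> 11  [called from grade_run, line 30]
  grade_run([9, 8, 10, 11, 1, 3, 6], 10) -> 1  [called from main, line 45]
  rate_window(1, 5) -> 0  [called from main, line 47]
Origin of each log line:
  1: from main, line 44
  2: from grade_run, line 28
  3: from trim_outliers, line 2
  4: from probe_limits, line 10
  5: from probe_limits, line 15
  6: from grade_run, line 31
  7: from main, line 46
  8: from rate_window, line 36
A correct fix: line 48: replace `count` with `quota`.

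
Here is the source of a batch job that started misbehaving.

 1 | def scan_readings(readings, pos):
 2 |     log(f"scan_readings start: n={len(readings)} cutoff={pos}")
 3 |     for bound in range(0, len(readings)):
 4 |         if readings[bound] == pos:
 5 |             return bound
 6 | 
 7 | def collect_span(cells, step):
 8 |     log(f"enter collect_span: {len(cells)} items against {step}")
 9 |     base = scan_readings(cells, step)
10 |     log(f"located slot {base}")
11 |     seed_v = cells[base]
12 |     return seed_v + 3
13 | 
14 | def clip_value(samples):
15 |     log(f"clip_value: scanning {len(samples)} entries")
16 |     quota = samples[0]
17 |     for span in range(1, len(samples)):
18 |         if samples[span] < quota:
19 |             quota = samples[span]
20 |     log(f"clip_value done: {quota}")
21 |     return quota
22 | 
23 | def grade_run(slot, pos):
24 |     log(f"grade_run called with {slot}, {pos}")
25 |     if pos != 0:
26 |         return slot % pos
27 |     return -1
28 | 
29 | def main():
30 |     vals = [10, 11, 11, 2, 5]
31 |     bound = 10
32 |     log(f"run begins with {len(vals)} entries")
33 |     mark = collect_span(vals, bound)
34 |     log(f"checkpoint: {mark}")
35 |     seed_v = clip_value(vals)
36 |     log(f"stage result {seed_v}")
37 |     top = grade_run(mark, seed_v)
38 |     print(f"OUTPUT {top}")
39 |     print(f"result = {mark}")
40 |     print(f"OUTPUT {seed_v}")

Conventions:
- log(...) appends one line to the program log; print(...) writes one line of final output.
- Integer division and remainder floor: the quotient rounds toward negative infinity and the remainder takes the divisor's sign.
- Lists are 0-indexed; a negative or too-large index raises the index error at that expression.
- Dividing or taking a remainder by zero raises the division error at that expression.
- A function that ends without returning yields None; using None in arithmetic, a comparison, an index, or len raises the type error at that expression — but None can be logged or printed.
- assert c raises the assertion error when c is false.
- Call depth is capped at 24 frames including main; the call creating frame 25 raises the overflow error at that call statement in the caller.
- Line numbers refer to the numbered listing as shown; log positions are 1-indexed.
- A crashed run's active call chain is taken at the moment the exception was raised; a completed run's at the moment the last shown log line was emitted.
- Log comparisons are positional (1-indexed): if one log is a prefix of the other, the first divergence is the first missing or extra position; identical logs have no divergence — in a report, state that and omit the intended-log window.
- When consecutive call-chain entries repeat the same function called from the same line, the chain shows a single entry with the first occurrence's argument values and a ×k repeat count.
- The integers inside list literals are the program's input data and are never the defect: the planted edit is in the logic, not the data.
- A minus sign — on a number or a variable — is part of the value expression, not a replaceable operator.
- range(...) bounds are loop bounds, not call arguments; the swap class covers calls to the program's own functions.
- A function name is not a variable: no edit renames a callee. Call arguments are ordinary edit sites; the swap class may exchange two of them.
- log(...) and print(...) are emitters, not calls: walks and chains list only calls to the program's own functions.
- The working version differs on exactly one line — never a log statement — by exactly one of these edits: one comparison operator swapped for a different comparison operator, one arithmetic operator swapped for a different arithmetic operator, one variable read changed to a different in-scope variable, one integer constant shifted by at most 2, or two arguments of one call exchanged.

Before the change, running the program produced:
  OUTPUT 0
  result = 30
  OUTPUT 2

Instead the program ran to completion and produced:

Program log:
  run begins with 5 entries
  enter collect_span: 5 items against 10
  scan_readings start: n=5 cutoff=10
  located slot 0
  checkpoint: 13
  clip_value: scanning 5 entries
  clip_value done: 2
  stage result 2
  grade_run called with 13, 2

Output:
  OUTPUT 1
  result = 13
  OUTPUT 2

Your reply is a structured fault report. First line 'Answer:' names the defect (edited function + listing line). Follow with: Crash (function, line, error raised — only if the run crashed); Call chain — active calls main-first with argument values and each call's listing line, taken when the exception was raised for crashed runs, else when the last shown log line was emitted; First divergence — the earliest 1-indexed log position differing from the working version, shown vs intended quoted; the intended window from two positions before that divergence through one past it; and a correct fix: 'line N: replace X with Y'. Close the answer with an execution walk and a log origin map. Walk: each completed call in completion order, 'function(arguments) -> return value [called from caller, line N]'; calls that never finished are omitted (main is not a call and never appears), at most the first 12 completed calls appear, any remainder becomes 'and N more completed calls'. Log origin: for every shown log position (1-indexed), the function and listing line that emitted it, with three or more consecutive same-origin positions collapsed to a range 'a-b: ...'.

Answer: the defect is in collect_span at line 12.
Key observation: The earliest visible damage is log position 5 — 'checkpoint: 13' rather than the intended 'checkpoint: 30'.
Call chain: main -> grade_run(13, 2) (called at line 37).
First divergence: position 5; shown 'checkpoint: 13' vs intended 'checkpoint: 30'.
Intended log window:
  3: scan_readings start: n=5 cutoff=10
  4: located slot 0
  5: checkpoint: 30
  6: clip_value: scanning 5 entries
Execution walk:
  scan_readings([10, 11, 11, 2, 5], 10) -> 0  [called from collect_span, line 9]
  collect_span([10, 11, 11, 2, 5], 10) -> 13  [called from main, line 33]
  clip_value([10, 11, 11, 2, 5]) -> 2  [called from main, line 35]
  grade_run(13, 2) -> 1  [called from main, line 37]
Origin of each log line:
  1: logged in main at line 32
  2: logged in collect_span at line 8
  3: logged in scan_readings at line 2
  4: logged in collect_span at line 10
  5: logged in main at line 34
  6: logged in clip_value at line 15
  7: logged in clip_value at line 20
  8: logged in main at line 36
  9: logged in grade_run at line 24
A correct fix: line 12: replace `+` with `*`.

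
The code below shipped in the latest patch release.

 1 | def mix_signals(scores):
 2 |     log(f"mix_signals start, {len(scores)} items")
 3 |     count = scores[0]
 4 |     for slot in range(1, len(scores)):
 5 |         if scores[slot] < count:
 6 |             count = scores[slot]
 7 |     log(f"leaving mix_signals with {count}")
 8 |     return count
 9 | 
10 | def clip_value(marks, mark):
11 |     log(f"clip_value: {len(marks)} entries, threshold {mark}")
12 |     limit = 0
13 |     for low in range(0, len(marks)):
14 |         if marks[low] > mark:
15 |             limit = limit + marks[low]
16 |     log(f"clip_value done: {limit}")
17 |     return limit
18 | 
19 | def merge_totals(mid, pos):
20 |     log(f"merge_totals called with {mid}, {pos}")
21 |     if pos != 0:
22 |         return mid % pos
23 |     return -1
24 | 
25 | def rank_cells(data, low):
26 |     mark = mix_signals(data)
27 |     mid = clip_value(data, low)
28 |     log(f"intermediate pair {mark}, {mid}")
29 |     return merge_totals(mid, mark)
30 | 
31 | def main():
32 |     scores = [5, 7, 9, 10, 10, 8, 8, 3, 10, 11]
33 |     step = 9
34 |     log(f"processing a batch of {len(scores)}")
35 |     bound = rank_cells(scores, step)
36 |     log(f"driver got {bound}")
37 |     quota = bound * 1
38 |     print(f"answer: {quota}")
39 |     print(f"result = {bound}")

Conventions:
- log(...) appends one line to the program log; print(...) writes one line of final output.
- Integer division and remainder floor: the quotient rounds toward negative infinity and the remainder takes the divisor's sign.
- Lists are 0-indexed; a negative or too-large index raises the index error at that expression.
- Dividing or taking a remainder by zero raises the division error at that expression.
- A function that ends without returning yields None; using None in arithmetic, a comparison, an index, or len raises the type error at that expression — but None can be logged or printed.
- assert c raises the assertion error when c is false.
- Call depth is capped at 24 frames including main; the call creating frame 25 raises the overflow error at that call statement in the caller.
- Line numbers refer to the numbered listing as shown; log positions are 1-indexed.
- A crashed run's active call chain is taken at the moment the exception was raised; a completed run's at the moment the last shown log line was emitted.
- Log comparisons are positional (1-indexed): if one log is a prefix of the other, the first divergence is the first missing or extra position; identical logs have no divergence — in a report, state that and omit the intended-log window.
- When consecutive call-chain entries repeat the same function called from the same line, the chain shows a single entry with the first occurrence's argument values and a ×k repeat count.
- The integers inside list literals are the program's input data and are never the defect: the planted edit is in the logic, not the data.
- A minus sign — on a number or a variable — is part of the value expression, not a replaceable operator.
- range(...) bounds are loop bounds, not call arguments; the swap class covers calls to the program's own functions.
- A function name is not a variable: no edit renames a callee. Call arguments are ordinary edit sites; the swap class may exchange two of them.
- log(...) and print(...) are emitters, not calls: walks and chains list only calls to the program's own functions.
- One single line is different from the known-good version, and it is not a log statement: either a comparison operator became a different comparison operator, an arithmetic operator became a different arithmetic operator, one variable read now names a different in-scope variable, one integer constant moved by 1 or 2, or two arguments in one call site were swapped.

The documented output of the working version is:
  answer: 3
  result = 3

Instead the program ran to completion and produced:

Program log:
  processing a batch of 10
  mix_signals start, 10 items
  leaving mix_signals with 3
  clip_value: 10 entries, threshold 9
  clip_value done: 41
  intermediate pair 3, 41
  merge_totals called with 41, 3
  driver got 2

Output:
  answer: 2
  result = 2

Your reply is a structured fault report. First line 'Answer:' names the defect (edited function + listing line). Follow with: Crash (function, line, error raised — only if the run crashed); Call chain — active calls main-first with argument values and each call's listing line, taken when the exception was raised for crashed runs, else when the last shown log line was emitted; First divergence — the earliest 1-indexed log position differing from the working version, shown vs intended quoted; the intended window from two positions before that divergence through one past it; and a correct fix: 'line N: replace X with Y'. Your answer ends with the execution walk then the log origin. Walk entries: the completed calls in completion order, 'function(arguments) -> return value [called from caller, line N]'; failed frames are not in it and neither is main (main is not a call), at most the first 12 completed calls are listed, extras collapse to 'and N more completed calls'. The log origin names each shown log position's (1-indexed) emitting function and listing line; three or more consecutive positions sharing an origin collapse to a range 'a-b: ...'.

Answer: the defect is in rank_cells at line 29.
Core observation: The earliest visible damage is log position 7 — 'merge_totals called with 41, 3' rather than the intended 'merge_totals called with 3, 41'.
Call chain: main.
First divergence: position 7; shown 'merge_totals called with 41, 3' vs intended 'merge_totals called with 3, 41'.
Intended log window:
  5: clip_value done: 41
  6: intermediate pair 3, 41
  7: merge_totals called with 3, 41
  8: driver got 3
Execution walk:
  mix_signals([5, 7, 9, 10, 10, 8, 8, 3, 10, 11]) -> 3  [called from rank_cells, line 26]
  clip_value([5, 7, 9, 10, 10, 8, 8, 3, 10, 11], 9) -> 41  [called from rank_cells, line 27]
  merge_totals(41, 3) -> 2  [called from rank_cells, line 29]
  rank_cells([5, 7, 9, 10, 10, 8, 8, 3, 10, 11], 9) -> 2  [called from main, line 35]
Log origin:
  1 — main, line 34
  2 — mix_signals, line 2
  3 — mix_signals, line 7
  4 — clip_value, line 11
  5 — clip_value, line 16
  6 — rank_cells, line 28
  7 — merge_totals, line 20
  8 — main, line 36
A correct fix: line 29: replace `merge_totals(mid, mark)` with `merge_totals(mark, mid)`.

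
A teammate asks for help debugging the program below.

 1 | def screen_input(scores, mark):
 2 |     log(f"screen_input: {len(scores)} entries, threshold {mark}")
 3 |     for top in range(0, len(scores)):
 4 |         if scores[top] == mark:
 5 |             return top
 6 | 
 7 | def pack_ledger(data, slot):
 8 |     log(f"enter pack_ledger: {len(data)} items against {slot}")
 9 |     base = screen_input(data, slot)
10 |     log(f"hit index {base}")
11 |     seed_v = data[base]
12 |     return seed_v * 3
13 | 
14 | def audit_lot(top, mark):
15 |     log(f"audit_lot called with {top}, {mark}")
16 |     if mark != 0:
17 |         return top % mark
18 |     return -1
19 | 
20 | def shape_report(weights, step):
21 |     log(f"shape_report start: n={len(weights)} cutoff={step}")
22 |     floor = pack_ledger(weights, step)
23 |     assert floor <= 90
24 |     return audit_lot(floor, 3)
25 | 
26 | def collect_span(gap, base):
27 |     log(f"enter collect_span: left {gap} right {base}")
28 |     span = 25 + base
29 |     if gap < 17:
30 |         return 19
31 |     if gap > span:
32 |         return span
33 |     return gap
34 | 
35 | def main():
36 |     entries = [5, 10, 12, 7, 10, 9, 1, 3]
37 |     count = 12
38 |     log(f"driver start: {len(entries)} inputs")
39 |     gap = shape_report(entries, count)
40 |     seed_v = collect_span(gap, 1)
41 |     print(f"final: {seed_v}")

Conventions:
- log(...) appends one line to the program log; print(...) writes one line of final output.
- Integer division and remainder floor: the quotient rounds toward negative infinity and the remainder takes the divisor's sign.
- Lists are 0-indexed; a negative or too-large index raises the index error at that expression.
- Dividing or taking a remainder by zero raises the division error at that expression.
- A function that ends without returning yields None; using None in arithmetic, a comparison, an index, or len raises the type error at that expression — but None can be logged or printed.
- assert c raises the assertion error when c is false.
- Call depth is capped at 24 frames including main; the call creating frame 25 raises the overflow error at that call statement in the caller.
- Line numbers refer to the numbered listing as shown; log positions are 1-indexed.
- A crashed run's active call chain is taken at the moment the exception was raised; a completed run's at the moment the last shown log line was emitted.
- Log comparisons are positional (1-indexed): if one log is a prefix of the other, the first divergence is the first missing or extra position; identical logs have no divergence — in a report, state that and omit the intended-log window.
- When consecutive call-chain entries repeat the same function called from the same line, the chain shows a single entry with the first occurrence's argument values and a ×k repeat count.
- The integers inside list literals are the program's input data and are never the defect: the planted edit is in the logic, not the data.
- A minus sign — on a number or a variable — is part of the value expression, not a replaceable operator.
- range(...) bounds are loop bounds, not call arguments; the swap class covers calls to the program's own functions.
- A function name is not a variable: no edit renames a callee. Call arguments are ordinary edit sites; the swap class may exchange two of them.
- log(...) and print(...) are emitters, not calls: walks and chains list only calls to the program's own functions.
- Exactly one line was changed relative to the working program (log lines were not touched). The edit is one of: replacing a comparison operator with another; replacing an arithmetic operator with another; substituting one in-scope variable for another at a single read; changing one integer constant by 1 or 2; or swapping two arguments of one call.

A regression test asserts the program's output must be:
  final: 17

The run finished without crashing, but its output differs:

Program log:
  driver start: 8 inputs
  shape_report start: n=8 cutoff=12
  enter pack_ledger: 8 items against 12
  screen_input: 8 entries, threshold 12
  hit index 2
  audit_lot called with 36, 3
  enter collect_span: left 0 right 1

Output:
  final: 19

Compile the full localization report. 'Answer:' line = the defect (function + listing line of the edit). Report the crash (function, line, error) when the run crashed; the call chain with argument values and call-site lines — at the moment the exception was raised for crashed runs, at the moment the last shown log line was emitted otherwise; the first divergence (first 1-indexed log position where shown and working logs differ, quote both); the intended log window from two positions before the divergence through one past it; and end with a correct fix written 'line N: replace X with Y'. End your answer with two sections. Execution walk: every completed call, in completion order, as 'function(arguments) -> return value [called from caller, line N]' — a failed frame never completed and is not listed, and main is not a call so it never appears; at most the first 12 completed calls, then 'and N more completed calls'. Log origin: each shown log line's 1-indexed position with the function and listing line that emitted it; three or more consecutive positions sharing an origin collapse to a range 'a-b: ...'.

Answer: the defect is in collect_span at line 30.
Key observation: Every logged value matches the working version; the printed result is what differs.
Call chain: main -> collect_span(0, 1) (called at line 40).
First divergence: none; the two logs match at every position.
Execution walk:
  screen_input([5, 10, 12, 7, 10, 9, 1, 3], 12) -> 2  [called from pack_ledger, line 9]
  pack_ledger([5, 10, 12, 7, 10, 9, 1, 3], 12) -> 36  [called from shape_report, line 22]
  audit_lot(36, 3) -> 0  [called from shape_report, line 24]
  shape_report([5, 10, 12, 7, 10, 9, 1, 3], 12) -> 0  [called from main, line 39]
  collect_span(0, 1) -> 19  [called from main, line 40]
Origin of each log line:
  1: logged in main at line 38
  2: logged in shape_report at line 21
  3: logged in pack_ledger at line 8
  4: logged in screen_input at line 2
  5: logged in pack_ledger at line 10
  6: logged in audit_lot at line 15
  7: logged in collect_span at line 27
A correct fix: line 30: replace `19` with `17`.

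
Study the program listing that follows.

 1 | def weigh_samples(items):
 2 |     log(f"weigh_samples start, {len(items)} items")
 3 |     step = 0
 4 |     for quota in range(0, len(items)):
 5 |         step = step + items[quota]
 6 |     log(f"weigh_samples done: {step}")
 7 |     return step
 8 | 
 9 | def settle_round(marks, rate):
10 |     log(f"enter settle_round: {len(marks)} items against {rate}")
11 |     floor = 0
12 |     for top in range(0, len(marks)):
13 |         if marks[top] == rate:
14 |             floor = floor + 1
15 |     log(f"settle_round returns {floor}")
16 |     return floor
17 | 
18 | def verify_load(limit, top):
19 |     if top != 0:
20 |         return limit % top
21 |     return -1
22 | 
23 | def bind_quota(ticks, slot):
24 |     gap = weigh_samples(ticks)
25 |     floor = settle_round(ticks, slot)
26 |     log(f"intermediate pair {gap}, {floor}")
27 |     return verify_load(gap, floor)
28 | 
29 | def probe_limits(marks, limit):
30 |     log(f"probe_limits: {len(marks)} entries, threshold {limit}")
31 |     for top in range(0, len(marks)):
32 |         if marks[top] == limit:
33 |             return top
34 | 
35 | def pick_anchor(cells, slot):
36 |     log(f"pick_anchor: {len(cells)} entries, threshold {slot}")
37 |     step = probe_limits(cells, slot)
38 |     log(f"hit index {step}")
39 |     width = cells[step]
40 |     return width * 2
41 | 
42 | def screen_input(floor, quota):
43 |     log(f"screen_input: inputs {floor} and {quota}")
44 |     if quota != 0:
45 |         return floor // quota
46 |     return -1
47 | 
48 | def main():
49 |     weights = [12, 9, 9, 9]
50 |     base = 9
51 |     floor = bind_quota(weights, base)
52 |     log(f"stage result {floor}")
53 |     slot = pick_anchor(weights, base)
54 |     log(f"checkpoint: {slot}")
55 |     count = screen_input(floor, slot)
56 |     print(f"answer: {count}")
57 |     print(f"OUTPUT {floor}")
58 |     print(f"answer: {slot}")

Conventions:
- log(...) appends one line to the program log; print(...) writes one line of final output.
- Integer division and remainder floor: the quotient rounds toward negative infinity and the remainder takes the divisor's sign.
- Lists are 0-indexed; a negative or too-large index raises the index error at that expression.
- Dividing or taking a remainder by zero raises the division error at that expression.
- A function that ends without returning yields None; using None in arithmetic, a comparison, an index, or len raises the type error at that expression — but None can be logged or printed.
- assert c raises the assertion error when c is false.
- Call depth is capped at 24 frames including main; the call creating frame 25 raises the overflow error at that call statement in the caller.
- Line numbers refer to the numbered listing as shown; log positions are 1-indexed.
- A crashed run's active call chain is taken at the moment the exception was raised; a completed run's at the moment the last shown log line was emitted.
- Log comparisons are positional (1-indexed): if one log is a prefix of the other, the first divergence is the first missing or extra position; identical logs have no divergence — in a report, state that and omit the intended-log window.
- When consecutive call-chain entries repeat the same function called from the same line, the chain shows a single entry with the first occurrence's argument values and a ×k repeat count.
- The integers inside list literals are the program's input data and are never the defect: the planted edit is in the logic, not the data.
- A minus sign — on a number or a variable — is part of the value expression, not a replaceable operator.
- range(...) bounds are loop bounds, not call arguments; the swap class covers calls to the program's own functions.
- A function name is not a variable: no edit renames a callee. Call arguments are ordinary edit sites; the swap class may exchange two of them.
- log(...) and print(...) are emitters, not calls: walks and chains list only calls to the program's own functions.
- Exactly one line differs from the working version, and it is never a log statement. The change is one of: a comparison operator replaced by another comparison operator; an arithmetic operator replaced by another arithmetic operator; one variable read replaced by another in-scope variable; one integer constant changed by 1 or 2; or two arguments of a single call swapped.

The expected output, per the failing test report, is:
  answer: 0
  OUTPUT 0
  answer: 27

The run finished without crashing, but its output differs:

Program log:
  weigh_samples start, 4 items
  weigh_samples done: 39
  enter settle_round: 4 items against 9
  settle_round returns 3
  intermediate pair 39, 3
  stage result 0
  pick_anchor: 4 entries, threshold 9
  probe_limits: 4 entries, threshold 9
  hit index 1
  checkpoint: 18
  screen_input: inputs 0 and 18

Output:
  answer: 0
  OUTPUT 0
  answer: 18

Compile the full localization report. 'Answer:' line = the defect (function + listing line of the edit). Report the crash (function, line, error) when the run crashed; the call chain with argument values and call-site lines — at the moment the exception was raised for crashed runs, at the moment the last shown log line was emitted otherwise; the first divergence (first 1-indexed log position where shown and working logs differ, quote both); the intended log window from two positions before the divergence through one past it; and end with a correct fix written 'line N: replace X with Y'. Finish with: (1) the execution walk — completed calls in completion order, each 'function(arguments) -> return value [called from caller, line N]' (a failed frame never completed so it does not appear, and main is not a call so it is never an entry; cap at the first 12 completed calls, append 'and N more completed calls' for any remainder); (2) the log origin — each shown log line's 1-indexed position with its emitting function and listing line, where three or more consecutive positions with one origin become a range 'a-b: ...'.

Answer: the defect is in pick_anchor at line 40.
Key observation: Position 10 is the first bad log line: 'checkpoint: 18' should read 'checkpoint: 27'.
Call chain: main -> screen_input(0, 18) (called at line 55).
First divergence: position 10 — shown 'checkpoint: 18', intended 'checkpoint: 27'.
Intended log window:
  8: probe_limits: 4 entries, threshold 9
  9: hit index 1
  10: checkpoint: 27
  11: screen_input: inputs 0 and 27
Execution walk:
  weigh_samples([12, 9, 9, 9]) -> 39  [called from bind_quota, line 24]
  settle_round([12, 9, 9, 9], 9) -> 3  [called from bind_quota, line 25]
  verify_load(39, 3) -> 0  [called from bind_quota, line 27]
  bind_quota([12, 9, 9, 9], 9) -> 0  [called from main, line 51]
  probe_limits([12, 9, 9, 9], 9) -> 1  [called from pick_anchor, line 37]
  pick_anchor([12, 9, 9, 9], 9) -> 18  [called from main, line 53]
  screen_input(0, 18) -> 0  [called from main, line 55]
Log line origins:
  1: logged in weigh_samples at line 2
  2: logged in weigh_samples at line 6
  3: logged in settle_round at line 10
  4: logged in settle_round at line 15
  5: logged in bind_quota at line 26
  6: logged in main at line 52
  7: logged in pick_anchor at line 36
  8: logged in probe_limits at line 30
  9: logged in pick_anchor at line 38
  10: logged in main at line 54
  11: logged in screen_input at line 43
A correct fix: line 40: replace `2` with `3`.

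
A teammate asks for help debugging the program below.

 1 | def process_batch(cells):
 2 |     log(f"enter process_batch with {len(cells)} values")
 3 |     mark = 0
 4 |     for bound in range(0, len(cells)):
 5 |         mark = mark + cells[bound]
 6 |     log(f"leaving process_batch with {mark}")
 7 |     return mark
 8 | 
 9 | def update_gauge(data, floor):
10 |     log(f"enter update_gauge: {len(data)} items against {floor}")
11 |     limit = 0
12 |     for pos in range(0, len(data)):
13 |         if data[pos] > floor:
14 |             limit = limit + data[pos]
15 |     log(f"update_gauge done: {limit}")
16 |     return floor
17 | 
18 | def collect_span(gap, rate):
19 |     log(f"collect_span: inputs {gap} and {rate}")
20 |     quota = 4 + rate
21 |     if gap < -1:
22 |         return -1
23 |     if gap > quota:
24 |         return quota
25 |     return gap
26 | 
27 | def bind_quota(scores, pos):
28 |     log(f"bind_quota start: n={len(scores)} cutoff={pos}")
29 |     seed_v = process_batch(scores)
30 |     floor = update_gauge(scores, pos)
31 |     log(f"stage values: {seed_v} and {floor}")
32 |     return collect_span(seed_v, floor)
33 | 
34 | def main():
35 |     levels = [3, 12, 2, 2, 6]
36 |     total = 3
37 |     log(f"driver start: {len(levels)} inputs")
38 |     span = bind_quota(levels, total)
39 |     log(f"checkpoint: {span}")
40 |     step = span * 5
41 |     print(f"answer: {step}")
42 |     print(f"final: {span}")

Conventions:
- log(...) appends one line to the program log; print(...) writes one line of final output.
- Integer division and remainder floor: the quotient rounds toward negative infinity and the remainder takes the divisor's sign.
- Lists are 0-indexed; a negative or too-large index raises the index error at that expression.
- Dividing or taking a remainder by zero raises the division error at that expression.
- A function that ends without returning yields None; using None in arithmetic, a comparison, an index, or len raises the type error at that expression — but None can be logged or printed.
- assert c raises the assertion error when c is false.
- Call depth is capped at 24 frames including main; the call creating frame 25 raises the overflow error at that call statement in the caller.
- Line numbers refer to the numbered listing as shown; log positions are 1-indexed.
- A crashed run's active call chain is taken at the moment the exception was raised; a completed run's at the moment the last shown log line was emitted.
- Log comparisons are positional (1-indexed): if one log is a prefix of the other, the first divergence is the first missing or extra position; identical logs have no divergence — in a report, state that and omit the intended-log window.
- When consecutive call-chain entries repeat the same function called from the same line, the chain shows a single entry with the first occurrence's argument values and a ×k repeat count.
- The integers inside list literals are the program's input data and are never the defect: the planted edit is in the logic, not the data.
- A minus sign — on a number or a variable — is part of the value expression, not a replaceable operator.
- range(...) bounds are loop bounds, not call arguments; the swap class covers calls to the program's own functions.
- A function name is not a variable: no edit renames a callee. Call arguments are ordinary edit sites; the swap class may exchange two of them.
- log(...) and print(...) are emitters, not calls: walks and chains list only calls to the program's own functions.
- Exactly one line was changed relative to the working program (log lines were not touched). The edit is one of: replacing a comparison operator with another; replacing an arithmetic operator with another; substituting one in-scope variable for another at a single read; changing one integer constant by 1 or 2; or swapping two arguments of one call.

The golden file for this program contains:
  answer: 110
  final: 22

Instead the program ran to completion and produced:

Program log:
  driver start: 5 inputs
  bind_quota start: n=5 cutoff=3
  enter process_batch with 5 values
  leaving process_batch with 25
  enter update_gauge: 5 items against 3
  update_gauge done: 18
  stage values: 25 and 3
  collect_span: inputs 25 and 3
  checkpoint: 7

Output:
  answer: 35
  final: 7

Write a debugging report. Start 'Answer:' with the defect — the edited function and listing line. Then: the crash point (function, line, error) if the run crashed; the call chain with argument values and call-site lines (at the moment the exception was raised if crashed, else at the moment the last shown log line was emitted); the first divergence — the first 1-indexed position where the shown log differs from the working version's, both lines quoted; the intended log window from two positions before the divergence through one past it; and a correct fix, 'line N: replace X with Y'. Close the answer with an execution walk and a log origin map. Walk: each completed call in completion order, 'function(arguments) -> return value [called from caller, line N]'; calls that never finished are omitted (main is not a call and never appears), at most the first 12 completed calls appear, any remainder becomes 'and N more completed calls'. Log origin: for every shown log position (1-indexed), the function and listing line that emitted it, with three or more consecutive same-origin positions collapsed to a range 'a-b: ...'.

Answer: the defect is in update_gauge at line 16.
Key fact: The earliest visible damage is log position 7 — 'stage values: 25 and 3' rather than the intended 'stage values: 25 and 18'.
Call chain: main.
First divergence: position 7 — the shown line 'stage values: 25 and 3' should read 'stage values: 25 and 18'.
Intended log window:
  5: enter update_gauge: 5 items against 3
  6: update_gauge done: 18
  7: stage values: 25 and 18
  8: collect_span: inputs 25 and 18
Execution walk:
  process_batch([3, 12, 2, 2, 6]) -> 25  [called from bind_quota, line 29]
  update_gauge([3, 12, 2, 2, 6], 3) -> 3  [called from bind_quota, line 30]
  collect_span(25, 3) -> 7  [called from bind_quota, line 32]
  bind_quota([3, 12, 2, 2, 6], 3) -> 7  [called from main, line 38]
Log origin:
  1: emitted by main (line 37)
  2: emitted by bind_quota (line 28)
  3: emitted by process_batch (line 2)
  4: emitted by process_batch (line 6)
  5: emitted by update_gauge (line 10)
  6: emitted by update_gauge (line 15)
  7: emitted by bind_quota (line 31)
  8: emitted by collect_span (line 19)
  9: emitted by main (line 39)
A correct fix: line 16: replace `floor` with `limit`.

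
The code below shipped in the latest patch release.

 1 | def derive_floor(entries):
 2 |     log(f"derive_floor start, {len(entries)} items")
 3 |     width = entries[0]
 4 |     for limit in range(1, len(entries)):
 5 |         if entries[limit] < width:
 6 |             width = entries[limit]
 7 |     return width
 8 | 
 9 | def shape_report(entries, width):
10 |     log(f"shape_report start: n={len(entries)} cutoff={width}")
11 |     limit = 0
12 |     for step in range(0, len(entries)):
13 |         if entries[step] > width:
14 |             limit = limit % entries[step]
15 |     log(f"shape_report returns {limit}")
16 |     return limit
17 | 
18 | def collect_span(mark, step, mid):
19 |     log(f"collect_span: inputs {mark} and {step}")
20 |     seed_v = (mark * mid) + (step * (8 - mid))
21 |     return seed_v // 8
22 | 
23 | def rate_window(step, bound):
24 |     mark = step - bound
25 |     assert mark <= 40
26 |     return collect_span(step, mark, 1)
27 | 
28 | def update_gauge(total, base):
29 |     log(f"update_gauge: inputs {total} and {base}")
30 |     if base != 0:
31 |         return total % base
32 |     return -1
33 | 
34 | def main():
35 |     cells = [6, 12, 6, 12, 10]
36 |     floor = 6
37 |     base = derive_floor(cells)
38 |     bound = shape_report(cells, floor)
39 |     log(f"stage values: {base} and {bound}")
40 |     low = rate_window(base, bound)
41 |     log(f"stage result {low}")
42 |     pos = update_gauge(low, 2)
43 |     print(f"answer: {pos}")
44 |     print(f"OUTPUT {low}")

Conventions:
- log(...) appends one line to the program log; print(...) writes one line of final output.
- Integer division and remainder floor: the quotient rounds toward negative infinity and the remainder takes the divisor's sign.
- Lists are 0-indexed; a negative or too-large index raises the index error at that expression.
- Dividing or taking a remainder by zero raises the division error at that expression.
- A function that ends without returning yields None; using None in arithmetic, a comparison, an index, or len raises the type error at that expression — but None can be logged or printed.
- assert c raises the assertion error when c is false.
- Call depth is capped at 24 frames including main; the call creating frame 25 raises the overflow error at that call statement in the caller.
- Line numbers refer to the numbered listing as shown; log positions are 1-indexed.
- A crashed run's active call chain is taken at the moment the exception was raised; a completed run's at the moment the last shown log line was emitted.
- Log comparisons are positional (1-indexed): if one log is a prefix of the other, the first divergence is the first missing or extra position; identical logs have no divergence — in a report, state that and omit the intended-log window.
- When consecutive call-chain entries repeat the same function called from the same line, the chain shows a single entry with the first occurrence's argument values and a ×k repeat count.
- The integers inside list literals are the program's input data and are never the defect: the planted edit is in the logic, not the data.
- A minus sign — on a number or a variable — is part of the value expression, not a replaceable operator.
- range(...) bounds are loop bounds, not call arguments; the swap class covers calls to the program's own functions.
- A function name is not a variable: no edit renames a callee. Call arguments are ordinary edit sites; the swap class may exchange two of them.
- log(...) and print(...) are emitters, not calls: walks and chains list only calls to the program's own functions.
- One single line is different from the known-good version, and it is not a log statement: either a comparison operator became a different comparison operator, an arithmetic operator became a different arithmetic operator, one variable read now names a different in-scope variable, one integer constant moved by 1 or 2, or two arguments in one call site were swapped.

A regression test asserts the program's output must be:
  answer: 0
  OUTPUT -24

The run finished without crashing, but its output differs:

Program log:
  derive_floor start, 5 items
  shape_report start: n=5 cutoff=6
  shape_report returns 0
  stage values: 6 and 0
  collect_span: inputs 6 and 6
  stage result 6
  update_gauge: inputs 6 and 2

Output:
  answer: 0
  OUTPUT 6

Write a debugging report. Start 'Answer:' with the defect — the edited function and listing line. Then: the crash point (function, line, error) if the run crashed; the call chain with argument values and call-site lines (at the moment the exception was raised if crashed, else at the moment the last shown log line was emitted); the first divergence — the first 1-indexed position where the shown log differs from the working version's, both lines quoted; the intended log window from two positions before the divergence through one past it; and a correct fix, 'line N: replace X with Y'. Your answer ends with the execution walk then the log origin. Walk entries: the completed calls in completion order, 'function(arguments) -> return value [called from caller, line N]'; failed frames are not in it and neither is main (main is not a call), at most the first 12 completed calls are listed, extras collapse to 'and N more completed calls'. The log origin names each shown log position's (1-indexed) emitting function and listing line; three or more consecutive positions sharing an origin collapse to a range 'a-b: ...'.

Answer: the defect is in shape_report at line 14.
Core observation: At log position 3 the runs split — shown 'shape_report returns 0', but the working version logs 'shape_report returns 34'.
Call chain: main -> update_gauge(6, 2) (called at line 42).
First divergence: position 3 — shown 'shape_report returns 0', intended 'shape_report returns 34'.
Intended log window:
  1: derive_floor start, 5 items
  2: shape_report start: n=5 cutoff=6
  3: shape_report returns 34
  4: stage values: 6 and 34
Execution walk:
  derive_floor([6, 12, 6, 12, 10]) -> 6  [called from main, line 37]
  shape_report([6, 12, 6, 12, 10], 6) -> 0  [called from main, line 38]
  collect_span(6, 6, 1) -> 6  [called from rate_window, line 26]
  rate_window(6, 0) -> 6  [called from main, line 40]
  update_gauge(6, 2) -> 0  [called from main, line 42]
Log line origins:
  1 — derive_floor, line 2
  2 — shape_report, line 10
  3 — shape_report, line 15
  4 — main, line 39
  5 — collect_span, line 19
  6 — main, line 41
  7 — update_gauge, line 29
A correct fix: line 14: replace `%` with `+`.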